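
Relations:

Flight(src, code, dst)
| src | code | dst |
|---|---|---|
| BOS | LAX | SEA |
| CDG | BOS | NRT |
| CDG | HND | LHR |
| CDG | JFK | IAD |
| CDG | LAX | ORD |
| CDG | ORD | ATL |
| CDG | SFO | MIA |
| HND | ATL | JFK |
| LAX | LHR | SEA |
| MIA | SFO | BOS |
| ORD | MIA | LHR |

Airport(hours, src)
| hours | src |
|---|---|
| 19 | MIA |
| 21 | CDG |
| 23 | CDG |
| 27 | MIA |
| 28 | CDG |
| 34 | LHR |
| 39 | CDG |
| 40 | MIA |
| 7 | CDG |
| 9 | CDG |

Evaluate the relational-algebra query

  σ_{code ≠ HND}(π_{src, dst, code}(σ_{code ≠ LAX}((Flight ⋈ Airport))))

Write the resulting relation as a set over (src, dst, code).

Flight ⋈ Airport (natural join on src): {(CDG, BOS, NRT, 21), (CDG, BOS, NRT, 23), (CDG, BOS, NRT, 28), (CDG, BOS, NRT, 39), (CDG, BOS, NRT, 7), (CDG, BOS, NRT, 9), (CDG, HND, LHR, 21), (CDG, HND, LHR, 23), (CDG, HND, LHR, 28), (CDG, HND, LHR, 39), (CDG, HND, LHR, 7), (CDG, HND, LHR, 9), (CDG, JFK, IAD, 21), (CDG, JFK, IAD, 23), (CDG, JFK, IAD, 28), (CDG, JFK, IAD, 39), (CDG, JFK, IAD, 7), (CDG, JFK, IAD, 9), (CDG, LAX, ORD, 21), (CDG, LAX, ORD, 23), (CDG, LAX, ORD, 28), (CDG, LAX, ORD, 39), (CDG, LAX, ORD, 7), (CDG, LAX, ORD, 9), (CDG, ORD, ATL, 21), (CDG, ORD, ATL, 23), (CDG, ORD, ATL, 28), (CDG, ORD, ATL, 39), (CDG, ORD, ATL, 7), (CDG, ORD, ATL, 9), (CDG, SFO, MIA, 21), (CDG, SFO, MIA, 23), (CDG, SFO, MIA, 28), (CDG, SFO, MIA, 39), (CDG, SFO, MIA, 7), (CDG, SFO, MIA, 9), (MIA, SFO, BOS, 19), (MIA, SFO, BOS, 27), (MIA, SFO, BOS, 40)}
Apply σ_{code ≠ LAX}; surviving tuples: {(CDG, BOS, NRT, 21), (CDG, BOS, NRT, 23), (CDG, BOS, NRT, 28), (CDG, BOS, NRT, 39), (CDG, BOS, NRT, 7), (CDG, BOS, NRT, 9), (CDG, HND, LHR, 21), (CDG, HND, LHR, 23), (CDG, HND, LHR, 28), (CDG, HND, LHR, 39), (CDG, HND, LHR, 7), (CDG, HND, LHR, 9), (CDG, JFK, IAD, 21), (CDG, JFK, IAD, 23), (CDG, JFK, IAD, 28), (CDG, JFK, IAD, 39), (CDG, JFK, IAD, 7), (CDG, JFK, IAD, 9), (CDG, ORD, ATL, 21), (CDG, ORD, ATL, 23), (CDG, ORD, ATL, 28), (CDG, ORD, ATL, 39), (CDG, ORD, ATL, 7), (CDG, ORD, ATL, 9), (CDG, SFO, MIA, 21), (CDG, SFO, MIA, 23), (CDG, SFO, MIA, 28), (CDG, SFO, MIA, 39), (CDG, SFO, MIA, 7), (CDG, SFO, MIA, 9), (MIA, SFO, BOS, 19), (MIA, SFO, BOS, 27), (MIA, SFO, BOS, 40)}
Keep only column(s) src, dst, code (27 duplicate(s) eliminated): {(CDG, ATL, ORD), (CDG, IAD, JFK), (CDG, LHR, HND), (CDG, MIA, SFO), (CDG, NRT, BOS), (MIA, BOS, SFO)}
Apply σ_{code ≠ HND}; surviving tuples: {(CDG, ATL, ORD), (CDG, IAD, JFK), (CDG, MIA, SFO), (CDG, NRT, BOS), (MIA, BOS, SFO)}

{(CDG, ATL, ORD), (CDG, IAD, JFK), (CDG, MIA, SFO), (CDG, NRT, BOS), (MIA, BOS, SFO)}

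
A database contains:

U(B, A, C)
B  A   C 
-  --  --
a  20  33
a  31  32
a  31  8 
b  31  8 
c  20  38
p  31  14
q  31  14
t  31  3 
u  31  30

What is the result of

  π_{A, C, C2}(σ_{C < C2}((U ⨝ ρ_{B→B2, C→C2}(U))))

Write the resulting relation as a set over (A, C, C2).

{(20, 33, 38), (31, 14, 30), (31, 14, 32), (31, 3, 14), (31, 3, 30), (31, 3, 32), (31, 3, 8), (31, 30, 32), (31, 8, 14), (31, 8, 30), (31, 8, 32)}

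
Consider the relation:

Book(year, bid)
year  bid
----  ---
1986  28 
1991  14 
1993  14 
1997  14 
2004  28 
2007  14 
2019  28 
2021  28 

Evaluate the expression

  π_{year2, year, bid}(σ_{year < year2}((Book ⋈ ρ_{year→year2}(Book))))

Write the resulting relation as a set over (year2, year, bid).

{(1993, 1991, 14), (1997, 1991, 14), (1997, 1993, 14), (2004, 1986, 28), (2007, 1991, 14), (2007, 1993, 14), (2007, 1997, 14), (2019, 1986, 28), (2019, 2004, 28), (2021, 1986, 28), (2021, 2004, 28), (2021, 2019, 28)}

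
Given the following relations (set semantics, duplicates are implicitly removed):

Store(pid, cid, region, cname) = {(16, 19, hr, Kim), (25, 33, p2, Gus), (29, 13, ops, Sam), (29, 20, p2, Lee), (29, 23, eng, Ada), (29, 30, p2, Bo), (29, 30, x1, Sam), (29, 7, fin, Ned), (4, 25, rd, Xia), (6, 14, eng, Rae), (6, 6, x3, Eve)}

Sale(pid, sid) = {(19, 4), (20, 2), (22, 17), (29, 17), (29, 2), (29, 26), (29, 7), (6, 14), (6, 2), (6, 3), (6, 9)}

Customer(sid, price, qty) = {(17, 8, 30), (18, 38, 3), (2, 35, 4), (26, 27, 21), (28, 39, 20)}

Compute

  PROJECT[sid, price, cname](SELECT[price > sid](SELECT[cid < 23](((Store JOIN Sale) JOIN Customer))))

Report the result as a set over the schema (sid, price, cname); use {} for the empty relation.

Natural join on pid: {(29, 13, ops, Sam, 17), (29, 13, ops, Sam, 2), (29, 13, ops, Sam, 26), (29, 13, ops, Sam, 7), (29, 20, p2, Lee, 17), (29, 20, p2, Lee, 2), (29, 20, p2, Lee, 26), (29, 20, p2, Lee, 7), (29, 23, eng, Ada, 17), (29, 23, eng, Ada, 2), (29, 23, eng, Ada, 26), (29, 23, eng, Ada, 7), (29, 30, p2, Bo, 17), (29, 30, p2, Bo, 2), (29, 30, p2, Bo, 26), (29, 30, p2, Bo, 7), (29, 30, x1, Sam, 17), (29, 30, x1, Sam, 2), (29, 30, x1, Sam, 26), (29, 30, x1, Sam, 7), (29, 7, fin, Ned, 17), (29, 7, fin, Ned, 2), (29, 7, fin, Ned, 26), (29, 7, fin, Ned, 7), (6, 14, eng, Rae, 14), (6, 14, eng, Rae, 2), (6, 14, eng, Rae, 3), (6, 14, eng, Rae, 9), (6, 6, x3, Eve, 14), (6, 6, x3, Eve, 2), (6, 6, x3, Eve, 3), (6, 6, x3, Eve, 9)}
Natural join on sid: {(29, 13, ops, Sam, 17, 8, 30), (29, 13, ops, Sam, 2, 35, 4), (29, 13, ops, Sam, 26, 27, 21), (29, 20, p2, Lee, 17, 8, 30), (29, 20, p2, Lee, 2, 35, 4), (29, 20, p2, Lee, 26, 27, 21), (29, 23, eng, Ada, 17, 8, 30), (29, 23, eng, Ada, 2, 35, 4), (29, 23, eng, Ada, 26, 27, 21), (29, 30, p2, Bo, 17, 8, 30), (29, 30, p2, Bo, 2, 35, 4), (29, 30, p2, Bo, 26, 27, 21), (29, 30, x1, Sam, 17, 8, 30), (29, 30, x1, Sam, 2, 35, 4), (29, 30, x1, Sam, 26, 27, 21), (29, 7, fin, Ned, 17, 8, 30), (29, 7, fin, Ned, 2, 35, 4), (29, 7, fin, Ned, 26, 27, 21), (6, 14, eng, Rae, 2, 35, 4), (6, 6, x3, Eve, 2, 35, 4)}
σ[cid < 23]: keep tuples satisfying cid < 23 → {(29, 13, ops, Sam, 17, 8, 30), (29, 13, ops, Sam, 2, 35, 4), (29, 13, ops, Sam, 26, 27, 21), (29, 20, p2, Lee, 17, 8, 30), (29, 20, p2, Lee, 2, 35, 4), (29, 20, p2, Lee, 26, 27, 21), (29, 7, fin, Ned, 17, 8, 30), (29, 7, fin, Ned, 2, 35, 4), (29, 7, fin, Ned, 26, 27, 21), (6, 14, eng, Rae, 2, 35, 4), (6, 6, x3, Eve, 2, 35, 4)}
σ[price > sid]: keep tuples satisfying price > sid → {(29, 13, ops, Sam, 2, 35, 4), (29, 13, ops, Sam, 26, 27, 21), (29, 20, p2, Lee, 2, 35, 4), (29, 20, p2, Lee, 26, 27, 21), (29, 7, fin, Ned, 2, 35, 4), (29, 7, fin, Ned, 26, 27, 21), (6, 14, eng, Rae, 2, 35, 4), (6, 6, x3, Eve, 2, 35, 4)}
π_{sid, price, cname} gives {(2, 35, Eve), (2, 35, Lee), (2, 35, Ned), (2, 35, Rae), (2, 35, Sam), (26, 27, Lee), (26, 27, Ned), (26, 27, Sam)}.

{(2, 35, Eve), (2, 35, Lee), (2, 35, Ned), (2, 35, Rae), (2, 35, Sam), (26, 27, Lee), (26, 27, Ned), (26, 27, Sam)}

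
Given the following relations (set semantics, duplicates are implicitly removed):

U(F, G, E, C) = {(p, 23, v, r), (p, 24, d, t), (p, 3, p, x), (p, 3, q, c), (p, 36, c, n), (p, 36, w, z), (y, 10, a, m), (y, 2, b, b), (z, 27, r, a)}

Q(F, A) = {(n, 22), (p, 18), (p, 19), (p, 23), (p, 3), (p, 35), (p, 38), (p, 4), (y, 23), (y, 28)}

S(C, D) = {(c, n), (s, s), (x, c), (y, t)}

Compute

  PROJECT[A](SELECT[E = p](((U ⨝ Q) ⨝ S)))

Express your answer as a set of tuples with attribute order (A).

{18, 19, 23, 3, 35, 38, 4}

Joining U and Q on F yields {(p, 23, v, r, 18), (p, 23, v, r, 19), (p, 23, v, r, 23), (p, 23, v, r, 3), (p, 23, v, r, 35), (p, 23, v, r, 38), (p, 23, v, r, 4), (p, 24, d, t, 18), (p, 24, d, t, 19), (p, 24, d, t, 23), (p, 24, d, t, 3), (p, 24, d, t, 35), (p, 24, d, t, 38), (p, 24, d, t, 4), (p, 3, p, x, 18), (p, 3, p, x, 19), (p, 3, p, x, 23), (p, 3, p, x, 3), (p, 3, p, x, 35), (p, 3, p, x, 38), (p, 3, p, x, 4), (p, 3, q, c, 18), (p, 3, q, c, 19), (p, 3, q, c, 23), (p, 3, q, c, 3), (p, 3, q, c, 35), (p, 3, q, c, 38), (p, 3, q, c, 4), (p, 36, c, n, 18), (p, 36, c, n, 19), (p, 36, c, n, 23), (p, 36, c, n, 3), (p, 36, c, n, 35), (p, 36, c, n, 38), (p, 36, c, n, 4), (p, 36, w, z, 18), (p, 36, w, z, 19), (p, 36, w, z, 23), (p, 36, w, z, 3), (p, 36, w, z, 35), (p, 36, w, z, 38), (p, 36, w, z, 4), (y, 10, a, m, 23), (y, 10, a, m, 28), (y, 2, b, b, 23), (y, 2, b, b, 28)}.
Joining (U ⨝ Q) and S on C yields {(p, 3, p, x, 18, c), (p, 3, p, x, 19, c), (p, 3, p, x, 23, c), (p, 3, p, x, 3, c), (p, 3, p, x, 35, c), (p, 3, p, x, 38, c), (p, 3, p, x, 4, c), (p, 3, q, c, 18, n), (p, 3, q, c, 19, n), (p, 3, q, c, 23, n), (p, 3, q, c, 3, n), (p, 3, q, c, 35, n), (p, 3, q, c, 38, n), (p, 3, q, c, 4, n)}.
Filtering on E = p leaves {(p, 3, p, x, 18, c), (p, 3, p, x, 19, c), (p, 3, p, x, 23, c), (p, 3, p, x, 3, c), (p, 3, p, x, 35, c), (p, 3, p, x, 38, c), (p, 3, p, x, 4, c)}.
Keep only column(s) A: {18, 19, 23, 3, 35, 38, 4}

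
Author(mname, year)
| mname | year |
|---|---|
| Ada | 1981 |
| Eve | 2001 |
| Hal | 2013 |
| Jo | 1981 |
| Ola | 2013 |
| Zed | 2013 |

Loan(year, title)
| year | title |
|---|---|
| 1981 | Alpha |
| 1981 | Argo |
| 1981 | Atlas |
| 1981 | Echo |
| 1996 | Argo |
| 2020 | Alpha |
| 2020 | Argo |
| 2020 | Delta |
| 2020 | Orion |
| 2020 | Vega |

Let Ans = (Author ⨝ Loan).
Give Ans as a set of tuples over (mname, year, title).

{(Ada, 1981, Alpha), (Ada, 1981, Argo), (Ada, 1981, Atlas), (Ada, 1981, Echo), (Jo, 1981, Alpha), (Jo, 1981, Argo), (Jo, 1981, Atlas), (Jo, 1981, Echo)}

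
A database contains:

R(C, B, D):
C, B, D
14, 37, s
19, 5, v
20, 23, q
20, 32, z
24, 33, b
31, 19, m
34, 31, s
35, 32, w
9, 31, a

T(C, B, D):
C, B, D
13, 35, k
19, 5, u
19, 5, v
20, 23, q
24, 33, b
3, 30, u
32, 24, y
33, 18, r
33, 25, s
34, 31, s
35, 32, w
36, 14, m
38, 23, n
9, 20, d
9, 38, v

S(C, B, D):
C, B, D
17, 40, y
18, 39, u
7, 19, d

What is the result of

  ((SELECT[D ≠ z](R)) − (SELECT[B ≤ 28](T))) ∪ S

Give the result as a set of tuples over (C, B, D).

{(14, 37, s), (17, 40, y), (18, 39, u), (24, 33, b), (31, 19, m), (34, 31, s), (35, 32, w), (7, 19, d), (9, 31, a)}

Filtering on D ≠ z leaves {(14, 37, s), (19, 5, v), (20, 23, q), (24, 33, b), (31, 19, m), (34, 31, s), (35, 32, w), (9, 31, a)}.
Filtering on B ≤ 28 leaves {(19, 5, u), (19, 5, v), (20, 23, q), (32, 24, y), (33, 18, r), (33, 25, s), (36, 14, m), (38, 23, n), (9, 20, d)}.
Set difference of the two operands is {(14, 37, s), (24, 33, b), (31, 19, m), (34, 31, s), (35, 32, w), (9, 31, a)}.
Set union of the two operands is {(14, 37, s), (17, 40, y), (18, 39, u), (24, 33, b), (31, 19, m), (34, 31, s), (35, 32, w), (7, 19, d), (9, 31, a)}.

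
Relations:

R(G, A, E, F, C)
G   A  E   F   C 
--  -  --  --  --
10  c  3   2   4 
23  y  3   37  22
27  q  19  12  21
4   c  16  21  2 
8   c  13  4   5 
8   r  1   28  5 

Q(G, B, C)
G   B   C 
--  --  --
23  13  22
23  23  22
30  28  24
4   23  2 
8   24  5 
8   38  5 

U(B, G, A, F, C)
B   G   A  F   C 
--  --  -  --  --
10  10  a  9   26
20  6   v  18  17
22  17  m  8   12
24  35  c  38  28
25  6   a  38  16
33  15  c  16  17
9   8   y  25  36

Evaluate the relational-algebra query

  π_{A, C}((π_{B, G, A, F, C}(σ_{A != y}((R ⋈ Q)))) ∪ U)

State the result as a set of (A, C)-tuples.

{(a, 16), (a, 26), (c, 17), (c, 2), (c, 28), (c, 5), (m, 12), (r, 5), (v, 17), (y, 36)}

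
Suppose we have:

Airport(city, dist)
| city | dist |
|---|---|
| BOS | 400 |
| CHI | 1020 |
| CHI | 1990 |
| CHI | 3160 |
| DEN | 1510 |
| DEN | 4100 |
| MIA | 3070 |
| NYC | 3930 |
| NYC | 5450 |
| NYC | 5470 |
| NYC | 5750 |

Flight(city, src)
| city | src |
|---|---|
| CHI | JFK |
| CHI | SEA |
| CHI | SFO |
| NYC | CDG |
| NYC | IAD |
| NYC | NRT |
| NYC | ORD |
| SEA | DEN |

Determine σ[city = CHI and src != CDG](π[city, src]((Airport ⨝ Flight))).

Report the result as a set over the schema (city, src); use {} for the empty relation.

Joining Airport and Flight on city yields {(CHI, 1020, JFK), (CHI, 1020, SEA), (CHI, 1020, SFO), (CHI, 1990, JFK), (CHI, 1990, SEA), (CHI, 1990, SFO), (CHI, 3160, JFK), (CHI, 3160, SEA), (CHI, 3160, SFO), (NYC, 3930, CDG), (NYC, 3930, IAD), (NYC, 3930, NRT), (NYC, 3930, ORD), (NYC, 5450, CDG), (NYC, 5450, IAD), (NYC, 5450, NRT), (NYC, 5450, ORD), (NYC, 5470, CDG), (NYC, 5470, IAD), (NYC, 5470, NRT), (NYC, 5470, ORD), (NYC, 5750, CDG), (NYC, 5750, IAD), (NYC, 5750, NRT), (NYC, 5750, ORD)}.
Keep only column(s) city, src (18 duplicate(s) eliminated): {(CHI, JFK), (CHI, SEA), (CHI, SFO), (NYC, CDG), (NYC, IAD), (NYC, NRT), (NYC, ORD)}
Filtering on city = CHI and src != CDG leaves {(CHI, JFK), (CHI, SEA), (CHI, SFO)}.

{(CHI, JFK), (CHI, SEA), (CHI, SFO)}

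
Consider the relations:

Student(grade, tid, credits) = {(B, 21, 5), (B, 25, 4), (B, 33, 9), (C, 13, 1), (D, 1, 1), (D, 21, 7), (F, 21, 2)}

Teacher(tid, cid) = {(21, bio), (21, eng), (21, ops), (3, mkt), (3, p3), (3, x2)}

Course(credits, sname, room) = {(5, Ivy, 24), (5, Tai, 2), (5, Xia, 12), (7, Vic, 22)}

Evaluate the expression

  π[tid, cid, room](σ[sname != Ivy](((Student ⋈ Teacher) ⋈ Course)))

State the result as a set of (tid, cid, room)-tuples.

{(21, bio, 12), (21, bio, 2), (21, bio, 22), (21, eng, 12), (21, eng, 2), (21, eng, 22), (21, ops, 12), (21, ops, 2), (21, ops, 22)}

Joining Student and Teacher on tid yields {(B, 21, 5, bio), (B, 21, 5, eng), (B, 21, 5, ops), (D, 21, 7, bio), (D, 21, 7, eng), (D, 21, 7, ops), (F, 21, 2, bio), (F, 21, 2, eng), (F, 21, 2, ops)}.
Joining (Student ⋈ Teacher) and Course on credits yields {(B, 21, 5, bio, Ivy, 24), (B, 21, 5, bio, Tai, 2), (B, 21, 5, bio, Xia, 12), (B, 21, 5, eng, Ivy, 24), (B, 21, 5, eng, Tai, 2), (B, 21, 5, eng, Xia, 12), (B, 21, 5, ops, Ivy, 24), (B, 21, 5, ops, Tai, 2), (B, 21, 5, ops, Xia, 12), (D, 21, 7, bio, Vic, 22), (D, 21, 7, eng, Vic, 22), (D, 21, 7, ops, Vic, 22)}.
σ[sname != Ivy]: keep tuples satisfying sname != Ivy → {(B, 21, 5, bio, Tai, 2), (B, 21, 5, bio, Xia, 12), (B, 21, 5, eng, Tai, 2), (B, 21, 5, eng, Xia, 12), (B, 21, 5, ops, Tai, 2), (B, 21, 5, ops, Xia, 12), (D, 21, 7, bio, Vic, 22), (D, 21, 7, eng, Vic, 22), (D, 21, 7, ops, Vic, 22)}
π_{tid, cid, room} gives {(21, bio, 12), (21, bio, 2), (21, bio, 22), (21, eng, 12), (21, eng, 2), (21, eng, 22), (21, ops, 12), (21, ops, 2), (21, ops, 22)}.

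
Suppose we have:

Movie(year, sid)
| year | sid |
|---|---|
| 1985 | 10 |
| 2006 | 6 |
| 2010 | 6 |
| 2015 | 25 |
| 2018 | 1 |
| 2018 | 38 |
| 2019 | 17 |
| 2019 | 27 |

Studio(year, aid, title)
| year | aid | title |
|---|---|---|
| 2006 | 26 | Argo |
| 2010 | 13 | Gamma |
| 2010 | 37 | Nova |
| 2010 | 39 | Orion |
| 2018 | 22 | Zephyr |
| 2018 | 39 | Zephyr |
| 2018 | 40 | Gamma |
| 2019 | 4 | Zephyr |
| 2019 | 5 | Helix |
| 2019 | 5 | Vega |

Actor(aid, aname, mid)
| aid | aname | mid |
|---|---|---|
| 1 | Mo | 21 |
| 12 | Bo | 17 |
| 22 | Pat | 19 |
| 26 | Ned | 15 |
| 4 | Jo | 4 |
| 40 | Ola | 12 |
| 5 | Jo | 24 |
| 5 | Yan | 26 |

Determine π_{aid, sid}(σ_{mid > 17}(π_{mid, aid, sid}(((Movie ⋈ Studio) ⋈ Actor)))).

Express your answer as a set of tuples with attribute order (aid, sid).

Movie ⋈ Studio (natural join on year): {(2006, 6, 26, Argo), (2010, 6, 13, Gamma), (2010, 6, 37, Nova), (2010, 6, 39, Orion), (2018, 1, 22, Zephyr), (2018, 1, 39, Zephyr), (2018, 1, 40, Gamma), (2018, 38, 22, Zephyr), (2018, 38, 39, Zephyr), (2018, 38, 40, Gamma), (2019, 17, 4, Zephyr), (2019, 17, 5, Helix), (2019, 17, 5, Vega), (2019, 27, 4, Zephyr), (2019, 27, 5, Helix), (2019, 27, 5, Vega)}
(Movie ⋈ Studio) ⋈ Actor (natural join on aid): {(2006, 6, 26, Argo, Ned, 15), (2018, 1, 22, Zephyr, Pat, 19), (2018, 1, 40, Gamma, Ola, 12), (2018, 38, 22, Zephyr, Pat, 19), (2018, 38, 40, Gamma, Ola, 12), (2019, 17, 4, Zephyr, Jo, 4), (2019, 17, 5, Helix, Jo, 24), (2019, 17, 5, Helix, Yan, 26), (2019, 17, 5, Vega, Jo, 24), (2019, 17, 5, Vega, Yan, 26), (2019, 27, 4, Zephyr, Jo, 4), (2019, 27, 5, Helix, Jo, 24), (2019, 27, 5, Helix, Yan, 26), (2019, 27, 5, Vega, Jo, 24), (2019, 27, 5, Vega, Yan, 26)}
π[mid, aid, sid]: project onto (mid, aid, sid) (4 duplicate(s) eliminated) → {(12, 40, 1), (12, 40, 38), (15, 26, 6), (19, 22, 1), (19, 22, 38), (24, 5, 17), (24, 5, 27), (26, 5, 17), (26, 5, 27), (4, 4, 17), (4, 4, 27)}
Selection mid > 17: {(19, 22, 1), (19, 22, 38), (24, 5, 17), (24, 5, 27), (26, 5, 17), (26, 5, 27)}
π[aid, sid]: project onto (aid, sid) (2 duplicate(s) eliminated) → {(22, 1), (22, 38), (5, 17), (5, 27)}

{(22, 1), (22, 38), (5, 17), (5, 27)}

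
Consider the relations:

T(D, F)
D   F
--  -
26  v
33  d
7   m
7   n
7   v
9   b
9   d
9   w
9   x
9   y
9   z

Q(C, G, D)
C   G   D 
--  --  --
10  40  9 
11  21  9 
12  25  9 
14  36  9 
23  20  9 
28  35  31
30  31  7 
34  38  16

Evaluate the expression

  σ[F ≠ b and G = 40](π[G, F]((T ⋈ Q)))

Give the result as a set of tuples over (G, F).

T ⋈ Q (natural join on D): {(7, m, 30, 31), (7, n, 30, 31), (7, v, 30, 31), (9, b, 10, 40), (9, b, 11, 21), (9, b, 12, 25), (9, b, 14, 36), (9, b, 23, 20), (9, d, 10, 40), (9, d, 11, 21), (9, d, 12, 25), (9, d, 14, 36), (9, d, 23, 20), (9, w, 10, 40), (9, w, 11, 21), (9, w, 12, 25), (9, w, 14, 36), (9, w, 23, 20), (9, x, 10, 40), (9, x, 11, 21), (9, x, 12, 25), (9, x, 14, 36), (9, x, 23, 20), (9, y, 10, 40), (9, y, 11, 21), (9, y, 12, 25), (9, y, 14, 36), (9, y, 23, 20), (9, z, 10, 40), (9, z, 11, 21), (9, z, 12, 25), (9, z, 14, 36), (9, z, 23, 20)}
π_{G, F} gives {(20, b), (20, d), (20, w), (20, x), (20, y), (20, z), (21, b), (21, d), (21, w), (21, x), (21, y), (21, z), (25, b), (25, d), (25, w), (25, x), (25, y), (25, z), (31, m), (31, n), (31, v), (36, b), (36, d), (36, w), (36, x), (36, y), (36, z), (40, b), (40, d), (40, w), (40, x), (40, y), (40, z)}.
Selection F ≠ b and G = 40: {(40, d), (40, w), (40, x), (40, y), (40, z)}

{(40, d), (40, w), (40, x), (40, y), (40, z)}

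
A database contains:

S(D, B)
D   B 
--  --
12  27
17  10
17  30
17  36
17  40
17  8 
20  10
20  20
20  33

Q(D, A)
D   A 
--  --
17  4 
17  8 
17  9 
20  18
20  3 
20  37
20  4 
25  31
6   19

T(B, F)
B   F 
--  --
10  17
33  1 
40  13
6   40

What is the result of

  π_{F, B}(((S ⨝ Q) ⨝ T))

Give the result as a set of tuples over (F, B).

S ⋈ Q (natural join on D): {(17, 10, 4), (17, 10, 8), (17, 10, 9), (17, 30, 4), (17, 30, 8), (17, 30, 9), (17, 36, 4), (17, 36, 8), (17, 36, 9), (17, 40, 4), (17, 40, 8), (17, 40, 9), (17, 8, 4), (17, 8, 8), (17, 8, 9), (20, 10, 18), (20, 10, 3), (20, 10, 37), (20, 10, 4), (20, 20, 18), (20, 20, 3), (20, 20, 37), (20, 20, 4), (20, 33, 18), (20, 33, 3), (20, 33, 37), (20, 33, 4)}
(S ⨝ Q) ⋈ T (natural join on B): {(17, 10, 4, 17), (17, 10, 8, 17), (17, 10, 9, 17), (17, 40, 4, 13), (17, 40, 8, 13), (17, 40, 9, 13), (20, 10, 18, 17), (20, 10, 3, 17), (20, 10, 37, 17), (20, 10, 4, 17), (20, 33, 18, 1), (20, 33, 3, 1), (20, 33, 37, 1), (20, 33, 4, 1)}
Keep only column(s) F, B (11 duplicate(s) eliminated): {(1, 33), (13, 40), (17, 10)}

{(1, 33), (13, 40), (17, 10)}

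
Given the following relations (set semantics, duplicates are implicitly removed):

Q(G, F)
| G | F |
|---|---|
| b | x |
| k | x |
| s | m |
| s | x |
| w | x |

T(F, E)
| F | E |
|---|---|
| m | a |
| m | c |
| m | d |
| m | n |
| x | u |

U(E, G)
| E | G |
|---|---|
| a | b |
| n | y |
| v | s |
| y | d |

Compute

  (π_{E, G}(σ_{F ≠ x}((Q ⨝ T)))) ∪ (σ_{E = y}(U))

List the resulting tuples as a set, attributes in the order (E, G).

Natural join on F: {(b, x, u), (k, x, u), (s, m, a), (s, m, c), (s, m, d), (s, m, n), (s, x, u), (w, x, u)}
Apply σ_{F ≠ x}; surviving tuples: {(s, m, a), (s, m, c), (s, m, d), (s, m, n)}
Keep only column(s) E, G: {(a, s), (c, s), (d, s), (n, s)}
Apply σ_{E = y}; surviving tuples: {(y, d)}
Union: {(a, s), (c, s), (d, s), (n, s)} with {(y, d)} → {(a, s), (c, s), (d, s), (n, s), (y, d)}

{(a, s), (c, s), (d, s), (n, s), (y, d)}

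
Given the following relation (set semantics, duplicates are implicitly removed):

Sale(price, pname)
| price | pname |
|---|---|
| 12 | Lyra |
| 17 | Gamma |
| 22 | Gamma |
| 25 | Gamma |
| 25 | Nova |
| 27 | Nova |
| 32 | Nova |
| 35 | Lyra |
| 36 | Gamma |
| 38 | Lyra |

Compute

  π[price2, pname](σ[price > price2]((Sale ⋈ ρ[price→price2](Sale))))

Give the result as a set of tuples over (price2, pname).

ρ[price→price2]: schema becomes (price2, pname); tuples unchanged.
Sale ⋈ ρ[price→price2](Sale) (natural join on pname): {(12, Lyra, 12), (12, Lyra, 35), (12, Lyra, 38), (17, Gamma, 17), (17, Gamma, 22), (17, Gamma, 25), (17, Gamma, 36), (22, Gamma, 17), (22, Gamma, 22), (22, Gamma, 25), (22, Gamma, 36), (25, Gamma, 17), (25, Gamma, 22), (25, Gamma, 25), (25, Gamma, 36), (25, Nova, 25), (25, Nova, 27), (25, Nova, 32), (27, Nova, 25), (27, Nova, 27), (27, Nova, 32), (32, Nova, 25), (32, Nova, 27), (32, Nova, 32), (35, Lyra, 12), (35, Lyra, 35), (35, Lyra, 38), (36, Gamma, 17), (36, Gamma, 22), (36, Gamma, 25), (36, Gamma, 36), (38, Lyra, 12), (38, Lyra, 35), (38, Lyra, 38)}
Apply σ_{price > price2}; surviving tuples: {(22, Gamma, 17), (25, Gamma, 17), (25, Gamma, 22), (27, Nova, 25), (32, Nova, 25), (32, Nova, 27), (35, Lyra, 12), (36, Gamma, 17), (36, Gamma, 22), (36, Gamma, 25), (38, Lyra, 12), (38, Lyra, 35)}
π_{price2, pname} gives {(12, Lyra), (17, Gamma), (22, Gamma), (25, Gamma), (25, Nova), (27, Nova), (35, Lyra)} (5 duplicate(s) eliminated).

{(12, Lyra), (17, Gamma), (22, Gamma), (25, Gamma), (25, Nova), (27, Nova), (35, Lyra)}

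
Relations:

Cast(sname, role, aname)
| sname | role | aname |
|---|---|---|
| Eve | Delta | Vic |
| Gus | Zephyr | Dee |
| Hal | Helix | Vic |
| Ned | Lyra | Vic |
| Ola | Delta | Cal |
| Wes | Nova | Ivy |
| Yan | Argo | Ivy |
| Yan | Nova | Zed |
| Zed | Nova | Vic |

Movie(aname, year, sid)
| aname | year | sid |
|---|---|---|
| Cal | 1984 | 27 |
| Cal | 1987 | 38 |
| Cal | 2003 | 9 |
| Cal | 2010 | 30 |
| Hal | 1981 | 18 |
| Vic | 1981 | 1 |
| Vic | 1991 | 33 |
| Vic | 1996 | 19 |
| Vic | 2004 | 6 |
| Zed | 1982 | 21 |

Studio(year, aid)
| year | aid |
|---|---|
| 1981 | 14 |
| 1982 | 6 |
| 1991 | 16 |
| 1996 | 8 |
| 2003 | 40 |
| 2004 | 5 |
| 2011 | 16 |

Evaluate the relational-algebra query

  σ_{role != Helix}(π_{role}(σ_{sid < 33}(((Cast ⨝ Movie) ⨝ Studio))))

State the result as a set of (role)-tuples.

{Delta, Lyra, Nova}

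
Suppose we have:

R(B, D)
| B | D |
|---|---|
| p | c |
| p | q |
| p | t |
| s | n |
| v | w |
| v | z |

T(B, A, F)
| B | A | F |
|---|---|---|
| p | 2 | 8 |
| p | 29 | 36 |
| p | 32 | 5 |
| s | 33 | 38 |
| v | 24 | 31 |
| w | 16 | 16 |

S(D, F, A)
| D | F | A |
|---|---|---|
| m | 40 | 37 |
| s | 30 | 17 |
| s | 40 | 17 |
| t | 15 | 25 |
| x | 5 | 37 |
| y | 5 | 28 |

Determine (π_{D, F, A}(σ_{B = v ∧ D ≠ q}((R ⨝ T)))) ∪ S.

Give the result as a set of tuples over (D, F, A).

Natural join on B: {(p, c, 2, 8), (p, c, 29, 36), (p, c, 32, 5), (p, q, 2, 8), (p, q, 29, 36), (p, q, 32, 5), (p, t, 2, 8), (p, t, 29, 36), (p, t, 32, 5), (s, n, 33, 38), (v, w, 24, 31), (v, z, 24, 31)}
Selection B = v ∧ D ≠ q: {(v, w, 24, 31), (v, z, 24, 31)}
Projecting to D, F, A: {(w, 31, 24), (z, 31, 24)}
Taking the union: {(m, 40, 37), (s, 30, 17), (s, 40, 17), (t, 15, 25), (w, 31, 24), (x, 5, 37), (y, 5, 28), (z, 31, 24)}

{(m, 40, 37), (s, 30, 17), (s, 40, 17), (t, 15, 25), (w, 31, 24), (x, 5, 37), (y, 5, 28), (z, 31, 24)}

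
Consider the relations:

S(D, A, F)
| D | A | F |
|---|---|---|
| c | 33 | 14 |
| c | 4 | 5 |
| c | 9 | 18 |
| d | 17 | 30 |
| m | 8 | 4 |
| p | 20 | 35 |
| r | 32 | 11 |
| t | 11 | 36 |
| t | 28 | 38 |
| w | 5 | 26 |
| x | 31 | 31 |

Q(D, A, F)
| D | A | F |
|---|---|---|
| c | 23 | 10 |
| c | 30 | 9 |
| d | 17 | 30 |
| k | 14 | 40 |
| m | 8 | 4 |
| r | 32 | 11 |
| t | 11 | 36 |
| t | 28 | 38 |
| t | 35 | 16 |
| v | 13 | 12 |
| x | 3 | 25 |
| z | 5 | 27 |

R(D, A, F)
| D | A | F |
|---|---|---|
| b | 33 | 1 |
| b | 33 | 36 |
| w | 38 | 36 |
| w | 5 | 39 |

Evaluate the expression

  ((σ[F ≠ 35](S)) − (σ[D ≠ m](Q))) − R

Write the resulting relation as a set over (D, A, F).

{(c, 33, 14), (c, 4, 5), (c, 9, 18), (m, 8, 4), (w, 5, 26), (x, 31, 31)}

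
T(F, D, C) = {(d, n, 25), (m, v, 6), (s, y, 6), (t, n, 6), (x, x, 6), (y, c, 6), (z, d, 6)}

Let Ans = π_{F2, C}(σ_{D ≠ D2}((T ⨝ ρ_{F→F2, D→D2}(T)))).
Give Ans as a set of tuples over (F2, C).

{(m, 6), (s, 6), (t, 6), (x, 6), (y, 6), (z, 6)}

ρ[F→F2, D→D2]: schema becomes (F2, D2, C); tuples unchanged.
Joining T and ρ_{F→F2, D→D2}(T) on C yields {(d, n, 25, d, n), (m, v, 6, m, v), (m, v, 6, s, y), (m, v, 6, t, n), (m, v, 6, x, x), (m, v, 6, y, c), (m, v, 6, z, d), (s, y, 6, m, v), (s, y, 6, s, y), (s, y, 6, t, n), (s, y, 6, x, x), (s, y, 6, y, c), (s, y, 6, z, d), (t, n, 6, m, v), (t, n, 6, s, y), (t, n, 6, t, n), (t, n, 6, x, x), (t, n, 6, y, c), (t, n, 6, z, d), (x, x, 6, m, v), (x, x, 6, s, y), (x, x, 6, t, n), (x, x, 6, x, x), (x, x, 6, y, c), (x, x, 6, z, d), (y, c, 6, m, v), (y, c, 6, s, y), (y, c, 6, t, n), (y, c, 6, x, x), (y, c, 6, y, c), (y, c, 6, z, d), (z, d, 6, m, v), (z, d, 6, s, y), (z, d, 6, t, n), (z, d, 6, x, x), (z, d, 6, y, c), (z, d, 6, z, d)}.
σ[D ≠ D2]: keep tuples satisfying D ≠ D2 → {(m, v, 6, s, y), (m, v, 6, t, n), (m, v, 6, x, x), (m, v, 6, y, c), (m, v, 6, z, d), (s, y, 6, m, v), (s, y, 6, t, n), (s, y, 6, x, x), (s, y, 6, y, c), (s, y, 6, z, d), (t, n, 6, m, v), (t, n, 6, s, y), (t, n, 6, x, x), (t, n, 6, y, c), (t, n, 6, z, d), (x, x, 6, m, v), (x, x, 6, s, y), (x, x, 6, t, n), (x, x, 6, y, c), (x, x, 6, z, d), (y, c, 6, m, v), (y, c, 6, s, y), (y, c, 6, t, n), (y, c, 6, x, x), (y, c, 6, z, d), (z, d, 6, m, v), (z, d, 6, s, y), (z, d, 6, t, n), (z, d, 6, x, x), (z, d, 6, y, c)}
π_{F2, C} gives {(m, 6), (s, 6), (t, 6), (x, 6), (y, 6), (z, 6)} (24 duplicate(s) eliminated).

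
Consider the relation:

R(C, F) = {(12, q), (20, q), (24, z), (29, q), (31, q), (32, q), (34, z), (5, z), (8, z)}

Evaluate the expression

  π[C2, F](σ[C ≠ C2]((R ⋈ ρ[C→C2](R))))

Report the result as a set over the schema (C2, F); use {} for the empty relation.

{(12, q), (20, q), (24, z), (29, q), (31, q), (32, q), (34, z), (5, z), (8, z)}

ρ[C→C2]: schema becomes (C2, F); tuples unchanged.
R ⋈ ρ[C→C2](R) (natural join on F): {(12, q, 12), (12, q, 20), (12, q, 29), (12, q, 31), (12, q, 32), (20, q, 12), (20, q, 20), (20, q, 29), (20, q, 31), (20, q, 32), (24, z, 24), (24, z, 34), (24, z, 5), (24, z, 8), (29, q, 12), (29, q, 20), (29, q, 29), (29, q, 31), (29, q, 32), (31, q, 12), (31, q, 20), (31, q, 29), (31, q, 31), (31, q, 32), (32, q, 12), (32, q, 20), (32, q, 29), (32, q, 31), (32, q, 32), (34, z, 24), (34, z, 34), (34, z, 5), (34, z, 8), (5, z, 24), (5, z, 34), (5, z, 5), (5, z, 8), (8, z, 24), (8, z, 34), (8, z, 5), (8, z, 8)}
Apply σ_{C ≠ C2}; surviving tuples: {(12, q, 20), (12, q, 29), (12, q, 31), (12, q, 32), (20, q, 12), (20, q, 29), (20, q, 31), (20, q, 32), (24, z, 34), (24, z, 5), (24, z, 8), (29, q, 12), (29, q, 20), (29, q, 31), (29, q, 32), (31, q, 12), (31, q, 20), (31, q, 29), (31, q, 32), (32, q, 12), (32, q, 20), (32, q, 29), (32, q, 31), (34, z, 24), (34, z, 5), (34, z, 8), (5, z, 24), (5, z, 34), (5, z, 8), (8, z, 24), (8, z, 34), (8, z, 5)}
Keep only column(s) C2, F (23 duplicate(s) eliminated): {(12, q), (20, q), (24, z), (29, q), (31, q), (32, q), (34, z), (5, z), (8, z)}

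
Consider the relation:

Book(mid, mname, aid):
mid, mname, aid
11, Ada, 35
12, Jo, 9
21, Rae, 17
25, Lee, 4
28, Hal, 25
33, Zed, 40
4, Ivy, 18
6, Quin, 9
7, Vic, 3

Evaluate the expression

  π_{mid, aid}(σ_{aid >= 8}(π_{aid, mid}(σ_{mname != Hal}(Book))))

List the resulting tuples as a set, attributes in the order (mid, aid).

Apply σ_{mname != Hal}; surviving tuples: {(11, Ada, 35), (12, Jo, 9), (21, Rae, 17), (25, Lee, 4), (33, Zed, 40), (4, Ivy, 18), (6, Quin, 9), (7, Vic, 3)}
π_{aid, mid} gives {(17, 21), (18, 4), (3, 7), (35, 11), (4, 25), (40, 33), (9, 12), (9, 6)}.
Apply σ_{aid >= 8}; surviving tuples: {(17, 21), (18, 4), (35, 11), (40, 33), (9, 12), (9, 6)}
π_{mid, aid} gives {(11, 35), (12, 9), (21, 17), (33, 40), (4, 18), (6, 9)}.

{(11, 35), (12, 9), (21, 17), (33, 40), (4, 18), (6, 9)}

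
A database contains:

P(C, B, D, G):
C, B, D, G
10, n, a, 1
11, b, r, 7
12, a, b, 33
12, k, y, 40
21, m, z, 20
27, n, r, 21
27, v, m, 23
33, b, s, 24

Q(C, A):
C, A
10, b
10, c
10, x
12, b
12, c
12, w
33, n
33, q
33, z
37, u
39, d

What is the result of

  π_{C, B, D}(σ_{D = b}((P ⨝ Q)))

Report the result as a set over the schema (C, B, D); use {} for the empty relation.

{(12, a, b)}

Natural join on C: {(10, n, a, 1, b), (10, n, a, 1, c), (10, n, a, 1, x), (12, a, b, 33, b), (12, a, b, 33, c), (12, a, b, 33, w), (12, k, y, 40, b), (12, k, y, 40, c), (12, k, y, 40, w), (33, b, s, 24, n), (33, b, s, 24, q), (33, b, s, 24, z)}
Apply σ_{D = b}; surviving tuples: {(12, a, b, 33, b), (12, a, b, 33, c), (12, a, b, 33, w)}
Keep only column(s) C, B, D (2 duplicate(s) eliminated): {(12, a, b)}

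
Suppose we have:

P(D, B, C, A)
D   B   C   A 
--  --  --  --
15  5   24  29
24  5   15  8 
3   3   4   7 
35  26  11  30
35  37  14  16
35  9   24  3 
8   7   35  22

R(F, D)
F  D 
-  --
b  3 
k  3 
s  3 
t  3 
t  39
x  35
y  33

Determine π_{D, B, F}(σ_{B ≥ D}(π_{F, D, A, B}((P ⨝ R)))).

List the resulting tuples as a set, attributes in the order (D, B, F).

{(3, 3, b), (3, 3, k), (3, 3, s), (3, 3, t), (35, 37, x)}

P ⋈ R (natural join on D): {(3, 3, 4, 7, b), (3, 3, 4, 7, k), (3, 3, 4, 7, s), (3, 3, 4, 7, t), (35, 26, 11, 30, x), (35, 37, 14, 16, x), (35, 9, 24, 3, x)}
Keep only column(s) F, D, A, B: {(b, 3, 7, 3), (k, 3, 7, 3), (s, 3, 7, 3), (t, 3, 7, 3), (x, 35, 16, 37), (x, 35, 3, 9), (x, 35, 30, 26)}
Apply σ_{B ≥ D}; surviving tuples: {(b, 3, 7, 3), (k, 3, 7, 3), (s, 3, 7, 3), (t, 3, 7, 3), (x, 35, 16, 37)}
Keep only column(s) D, B, F: {(3, 3, b), (3, 3, k), (3, 3, s), (3, 3, t), (35, 37, x)}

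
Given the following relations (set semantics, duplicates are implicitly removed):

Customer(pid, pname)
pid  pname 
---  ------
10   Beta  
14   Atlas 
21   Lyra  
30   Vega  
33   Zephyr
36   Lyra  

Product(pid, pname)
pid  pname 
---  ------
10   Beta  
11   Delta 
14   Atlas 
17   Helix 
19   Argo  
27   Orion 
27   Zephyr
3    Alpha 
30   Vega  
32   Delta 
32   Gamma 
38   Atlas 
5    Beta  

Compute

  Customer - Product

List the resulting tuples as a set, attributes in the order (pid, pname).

{(21, Lyra), (33, Zephyr), (36, Lyra)}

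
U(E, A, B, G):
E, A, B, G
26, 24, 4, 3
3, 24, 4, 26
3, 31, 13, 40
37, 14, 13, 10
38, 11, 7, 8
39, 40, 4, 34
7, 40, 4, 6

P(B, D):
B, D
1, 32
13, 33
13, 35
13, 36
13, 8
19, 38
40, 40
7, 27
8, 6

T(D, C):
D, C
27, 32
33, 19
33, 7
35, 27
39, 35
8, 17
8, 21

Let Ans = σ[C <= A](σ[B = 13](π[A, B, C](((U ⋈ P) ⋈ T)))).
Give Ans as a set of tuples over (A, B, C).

U ⋈ P (natural join on B): {(3, 31, 13, 40, 33), (3, 31, 13, 40, 35), (3, 31, 13, 40, 36), (3, 31, 13, 40, 8), (37, 14, 13, 10, 33), (37, 14, 13, 10, 35), (37, 14, 13, 10, 36), (37, 14, 13, 10, 8), (38, 11, 7, 8, 27)}
(U ⋈ P) ⋈ T (natural join on D): {(3, 31, 13, 40, 33, 19), (3, 31, 13, 40, 33, 7), (3, 31, 13, 40, 35, 27), (3, 31, 13, 40, 8, 17), (3, 31, 13, 40, 8, 21), (37, 14, 13, 10, 33, 19), (37, 14, 13, 10, 33, 7), (37, 14, 13, 10, 35, 27), (37, 14, 13, 10, 8, 17), (37, 14, 13, 10, 8, 21), (38, 11, 7, 8, 27, 32)}
Keep only column(s) A, B, C: {(11, 7, 32), (14, 13, 17), (14, 13, 19), (14, 13, 21), (14, 13, 27), (14, 13, 7), (31, 13, 17), (31, 13, 19), (31, 13, 21), (31, 13, 27), (31, 13, 7)}
Apply σ_{B = 13}; surviving tuples: {(14, 13, 17), (14, 13, 19), (14, 13, 21), (14, 13, 27), (14, 13, 7), (31, 13, 17), (31, 13, 19), (31, 13, 21), (31, 13, 27), (31, 13, 7)}
Apply σ_{C <= A}; surviving tuples: {(14, 13, 7), (31, 13, 17), (31, 13, 19), (31, 13, 21), (31, 13, 27), (31, 13, 7)}

{(14, 13, 7), (31, 13, 17), (31, 13, 19), (31, 13, 21), (31, 13, 27), (31, 13, 7)}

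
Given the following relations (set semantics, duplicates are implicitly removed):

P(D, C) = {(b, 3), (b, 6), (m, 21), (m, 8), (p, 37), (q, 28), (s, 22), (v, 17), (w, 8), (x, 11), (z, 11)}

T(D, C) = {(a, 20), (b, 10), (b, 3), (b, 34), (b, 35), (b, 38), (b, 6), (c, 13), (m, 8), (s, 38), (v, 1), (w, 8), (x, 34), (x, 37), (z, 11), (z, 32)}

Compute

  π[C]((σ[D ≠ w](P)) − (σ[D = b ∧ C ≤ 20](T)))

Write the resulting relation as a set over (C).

{11, 17, 21, 22, 28, 37, 8}

Apply σ_{D ≠ w}; surviving tuples: {(b, 3), (b, 6), (m, 21), (m, 8), (p, 37), (q, 28), (s, 22), (v, 17), (x, 11), (z, 11)}
Apply σ_{D = b ∧ C ≤ 20}; surviving tuples: {(b, 10), (b, 3), (b, 6)}
Difference: {(b, 3), (b, 6), (m, 21), (m, 8), (p, 37), (q, 28), (s, 22), (v, 17), (x, 11), (z, 11)} with {(b, 10), (b, 3), (b, 6)} → {(m, 21), (m, 8), (p, 37), (q, 28), (s, 22), (v, 17), (x, 11), (z, 11)}
Projecting to C (1 duplicate(s) eliminated): {11, 17, 21, 22, 28, 37, 8}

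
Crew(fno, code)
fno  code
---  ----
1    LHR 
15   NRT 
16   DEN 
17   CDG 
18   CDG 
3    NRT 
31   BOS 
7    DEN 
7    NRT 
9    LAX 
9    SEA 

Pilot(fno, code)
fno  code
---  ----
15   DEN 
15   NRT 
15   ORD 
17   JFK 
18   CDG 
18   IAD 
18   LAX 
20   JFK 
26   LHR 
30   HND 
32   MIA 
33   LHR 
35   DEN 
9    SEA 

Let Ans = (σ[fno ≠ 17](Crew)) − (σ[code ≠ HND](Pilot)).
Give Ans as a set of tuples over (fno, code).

{(1, LHR), (16, DEN), (3, NRT), (31, BOS), (7, DEN), (7, NRT), (9, LAX)}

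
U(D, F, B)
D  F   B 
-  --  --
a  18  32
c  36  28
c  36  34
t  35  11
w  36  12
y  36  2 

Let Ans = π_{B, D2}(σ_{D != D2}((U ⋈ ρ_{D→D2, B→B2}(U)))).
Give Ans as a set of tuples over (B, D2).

ρ[D→D2, B→B2]: schema becomes (D2, F, B2); tuples unchanged.
U ⋈ ρ_{D→D2, B→B2}(U) (natural join on F): {(a, 18, 32, a, 32), (c, 36, 28, c, 28), (c, 36, 28, c, 34), (c, 36, 28, w, 12), (c, 36, 28, y, 2), (c, 36, 34, c, 28), (c, 36, 34, c, 34), (c, 36, 34, w, 12), (c, 36, 34, y, 2), (t, 35, 11, t, 11), (w, 36, 12, c, 28), (w, 36, 12, c, 34), (w, 36, 12, w, 12), (w, 36, 12, y, 2), (y, 36, 2, c, 28), (y, 36, 2, c, 34), (y, 36, 2, w, 12), (y, 36, 2, y, 2)}
Selection D != D2: {(c, 36, 28, w, 12), (c, 36, 28, y, 2), (c, 36, 34, w, 12), (c, 36, 34, y, 2), (w, 36, 12, c, 28), (w, 36, 12, c, 34), (w, 36, 12, y, 2), (y, 36, 2, c, 28), (y, 36, 2, c, 34), (y, 36, 2, w, 12)}
Projecting to B, D2 (2 duplicate(s) eliminated): {(12, c), (12, y), (2, c), (2, w), (28, w), (28, y), (34, w), (34, y)}

{(12, c), (12, y), (2, c), (2, w), (28, w), (28, y), (34, w), (34, y)}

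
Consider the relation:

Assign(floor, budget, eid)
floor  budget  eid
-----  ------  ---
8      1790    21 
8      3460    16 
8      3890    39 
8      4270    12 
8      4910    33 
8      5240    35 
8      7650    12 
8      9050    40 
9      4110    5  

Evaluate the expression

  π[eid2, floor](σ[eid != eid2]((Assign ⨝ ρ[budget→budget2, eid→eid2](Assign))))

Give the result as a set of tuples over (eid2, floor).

ρ[budget→budget2, eid→eid2]: schema becomes (floor, budget2, eid2); tuples unchanged.
Natural join on floor: {(8, 1790, 21, 1790, 21), (8, 1790, 21, 3460, 16), (8, 1790, 21, 3890, 39), (8, 1790, 21, 4270, 12), (8, 1790, 21, 4910, 33), (8, 1790, 21, 5240, 35), (8, 1790, 21, 7650, 12), (8, 1790, 21, 9050, 40), (8, 3460, 16, 1790, 21), (8, 3460, 16, 3460, 16), (8, 3460, 16, 3890, 39), (8, 3460, 16, 4270, 12), (8, 3460, 16, 4910, 33), (8, 3460, 16, 5240, 35), (8, 3460, 16, 7650, 12), (8, 3460, 16, 9050, 40), (8, 3890, 39, 1790, 21), (8, 3890, 39, 3460, 16), (8, 3890, 39, 3890, 39), (8, 3890, 39, 4270, 12), (8, 3890, 39, 4910, 33), (8, 3890, 39, 5240, 35), (8, 3890, 39, 7650, 12), (8, 3890, 39, 9050, 40), (8, 4270, 12, 1790, 21), (8, 4270, 12, 3460, 16), (8, 4270, 12, 3890, 39), (8, 4270, 12, 4270, 12), (8, 4270, 12, 4910, 33), (8, 4270, 12, 5240, 35), (8, 4270, 12, 7650, 12), (8, 4270, 12, 9050, 40), (8, 4910, 33, 1790, 21), (8, 4910, 33, 3460, 16), (8, 4910, 33, 3890, 39), (8, 4910, 33, 4270, 12), (8, 4910, 33, 4910, 33), (8, 4910, 33, 5240, 35), (8, 4910, 33, 7650, 12), (8, 4910, 33, 9050, 40), (8, 5240, 35, 1790, 21), (8, 5240, 35, 3460, 16), (8, 5240, 35, 3890, 39), (8, 5240, 35, 4270, 12), (8, 5240, 35, 4910, 33), (8, 5240, 35, 5240, 35), (8, 5240, 35, 7650, 12), (8, 5240, 35, 9050, 40), (8, 7650, 12, 1790, 21), (8, 7650, 12, 3460, 16), (8, 7650, 12, 3890, 39), (8, 7650, 12, 4270, 12), (8, 7650, 12, 4910, 33), (8, 7650, 12, 5240, 35), (8, 7650, 12, 7650, 12), (8, 7650, 12, 9050, 40), (8, 9050, 40, 1790, 21), (8, 9050, 40, 3460, 16), (8, 9050, 40, 3890, 39), (8, 9050, 40, 4270, 12), (8, 9050, 40, 4910, 33), (8, 9050, 40, 5240, 35), (8, 9050, 40, 7650, 12), (8, 9050, 40, 9050, 40), (9, 4110, 5, 4110, 5)}
σ[eid != eid2]: keep tuples satisfying eid != eid2 → {(8, 1790, 21, 3460, 16), (8, 1790, 21, 3890, 39), (8, 1790, 21, 4270, 12), (8, 1790, 21, 4910, 33), (8, 1790, 21, 5240, 35), (8, 1790, 21, 7650, 12), (8, 1790, 21, 9050, 40), (8, 3460, 16, 1790, 21), (8, 3460, 16, 3890, 39), (8, 3460, 16, 4270, 12), (8, 3460, 16, 4910, 33), (8, 3460, 16, 5240, 35), (8, 3460, 16, 7650, 12), (8, 3460, 16, 9050, 40), (8, 3890, 39, 1790, 21), (8, 3890, 39, 3460, 16), (8, 3890, 39, 4270, 12), (8, 3890, 39, 4910, 33), (8, 3890, 39, 5240, 35), (8, 3890, 39, 7650, 12), (8, 3890, 39, 9050, 40), (8, 4270, 12, 1790, 21), (8, 4270, 12, 3460, 16), (8, 4270, 12, 3890, 39), (8, 4270, 12, 4910, 33), (8, 4270, 12, 5240, 35), (8, 4270, 12, 9050, 40), (8, 4910, 33, 1790, 21), (8, 4910, 33, 3460, 16), (8, 4910, 33, 3890, 39), (8, 4910, 33, 4270, 12), (8, 4910, 33, 5240, 35), (8, 4910, 33, 7650, 12), (8, 4910, 33, 9050, 40), (8, 5240, 35, 1790, 21), (8, 5240, 35, 3460, 16), (8, 5240, 35, 3890, 39), (8, 5240, 35, 4270, 12), (8, 5240, 35, 4910, 33), (8, 5240, 35, 7650, 12), (8, 5240, 35, 9050, 40), (8, 7650, 12, 1790, 21), (8, 7650, 12, 3460, 16), (8, 7650, 12, 3890, 39), (8, 7650, 12, 4910, 33), (8, 7650, 12, 5240, 35), (8, 7650, 12, 9050, 40), (8, 9050, 40, 1790, 21), (8, 9050, 40, 3460, 16), (8, 9050, 40, 3890, 39), (8, 9050, 40, 4270, 12), (8, 9050, 40, 4910, 33), (8, 9050, 40, 5240, 35), (8, 9050, 40, 7650, 12)}
Projecting to eid2, floor (47 duplicate(s) eliminated): {(12, 8), (16, 8), (21, 8), (33, 8), (35, 8), (39, 8), (40, 8)}

{(12, 8), (16, 8), (21, 8), (33, 8), (35, 8), (39, 8), (40, 8)}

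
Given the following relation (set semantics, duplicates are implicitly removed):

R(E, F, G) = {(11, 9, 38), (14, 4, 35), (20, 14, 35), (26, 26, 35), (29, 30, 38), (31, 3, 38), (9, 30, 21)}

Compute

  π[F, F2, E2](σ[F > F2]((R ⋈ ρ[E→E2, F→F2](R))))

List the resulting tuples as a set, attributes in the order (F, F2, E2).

{(14, 4, 14), (26, 14, 20), (26, 4, 14), (30, 3, 31), (30, 9, 11), (9, 3, 31)}

ρ[E→E2, F→F2]: schema becomes (E2, F2, G); tuples unchanged.
Joining R and ρ[E→E2, F→F2](R) on G yields {(11, 9, 38, 11, 9), (11, 9, 38, 29, 30), (11, 9, 38, 31, 3), (14, 4, 35, 14, 4), (14, 4, 35, 20, 14), (14, 4, 35, 26, 26), (20, 14, 35, 14, 4), (20, 14, 35, 20, 14), (20, 14, 35, 26, 26), (26, 26, 35, 14, 4), (26, 26, 35, 20, 14), (26, 26, 35, 26, 26), (29, 30, 38, 11, 9), (29, 30, 38, 29, 30), (29, 30, 38, 31, 3), (31, 3, 38, 11, 9), (31, 3, 38, 29, 30), (31, 3, 38, 31, 3), (9, 30, 21, 9, 30)}.
σ[F > F2]: keep tuples satisfying F > F2 → {(11, 9, 38, 31, 3), (20, 14, 35, 14, 4), (26, 26, 35, 14, 4), (26, 26, 35, 20, 14), (29, 30, 38, 11, 9), (29, 30, 38, 31, 3)}
Keep only column(s) F, F2, E2: {(14, 4, 14), (26, 14, 20), (26, 4, 14), (30, 3, 31), (30, 9, 11), (9, 3, 31)}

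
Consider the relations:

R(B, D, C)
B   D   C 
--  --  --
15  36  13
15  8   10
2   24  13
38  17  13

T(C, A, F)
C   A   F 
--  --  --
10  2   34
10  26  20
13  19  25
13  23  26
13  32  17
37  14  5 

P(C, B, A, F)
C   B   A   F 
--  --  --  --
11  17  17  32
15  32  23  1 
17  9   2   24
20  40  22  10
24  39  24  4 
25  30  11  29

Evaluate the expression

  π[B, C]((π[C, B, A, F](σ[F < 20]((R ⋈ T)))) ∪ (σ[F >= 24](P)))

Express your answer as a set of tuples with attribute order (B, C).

Natural join on C: {(15, 36, 13, 19, 25), (15, 36, 13, 23, 26), (15, 36, 13, 32, 17), (15, 8, 10, 2, 34), (15, 8, 10, 26, 20), (2, 24, 13, 19, 25), (2, 24, 13, 23, 26), (2, 24, 13, 32, 17), (38, 17, 13, 19, 25), (38, 17, 13, 23, 26), (38, 17, 13, 32, 17)}
Apply σ_{F < 20}; surviving tuples: {(15, 36, 13, 32, 17), (2, 24, 13, 32, 17), (38, 17, 13, 32, 17)}
π[C, B, A, F]: project onto (C, B, A, F) → {(13, 15, 32, 17), (13, 2, 32, 17), (13, 38, 32, 17)}
Apply σ_{F >= 24}; surviving tuples: {(11, 17, 17, 32), (17, 9, 2, 24), (25, 30, 11, 29)}
Taking the union: {(11, 17, 17, 32), (13, 15, 32, 17), (13, 2, 32, 17), (13, 38, 32, 17), (17, 9, 2, 24), (25, 30, 11, 29)}
π[B, C]: project onto (B, C) → {(15, 13), (17, 11), (2, 13), (30, 25), (38, 13), (9, 17)}

{(15, 13), (17, 11), (2, 13), (30, 25), (38, 13), (9, 17)}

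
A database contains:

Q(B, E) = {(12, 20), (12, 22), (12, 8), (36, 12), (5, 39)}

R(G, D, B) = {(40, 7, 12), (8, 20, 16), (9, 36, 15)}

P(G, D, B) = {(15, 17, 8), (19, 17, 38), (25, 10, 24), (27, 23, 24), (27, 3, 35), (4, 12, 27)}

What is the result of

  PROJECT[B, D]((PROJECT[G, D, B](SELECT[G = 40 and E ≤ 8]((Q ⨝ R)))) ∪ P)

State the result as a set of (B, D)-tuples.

Q ⋈ R (natural join on B): {(12, 20, 40, 7), (12, 22, 40, 7), (12, 8, 40, 7)}
σ[G = 40 and E ≤ 8]: keep tuples satisfying G = 40 and E ≤ 8 → {(12, 8, 40, 7)}
π_{G, D, B} gives {(40, 7, 12)}.
Union: {(40, 7, 12)} with {(15, 17, 8), (19, 17, 38), (25, 10, 24), (27, 23, 24), (27, 3, 35), (4, 12, 27)} → {(15, 17, 8), (19, 17, 38), (25, 10, 24), (27, 23, 24), (27, 3, 35), (4, 12, 27), (40, 7, 12)}
π_{B, D} gives {(12, 7), (24, 10), (24, 23), (27, 12), (35, 3), (38, 17), (8, 17)}.

{(12, 7), (24, 10), (24, 23), (27, 12), (35, 3), (38, 17), (8, 17)}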